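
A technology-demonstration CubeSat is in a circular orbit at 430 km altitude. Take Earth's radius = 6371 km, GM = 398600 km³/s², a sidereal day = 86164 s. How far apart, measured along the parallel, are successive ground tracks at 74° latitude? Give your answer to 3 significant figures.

715 km

Semi-major axis a = 6371 + 430 = 6801 km. Period T = 2π√(a³/μ) = 2π√(6801³/398600) = 5581.8 s = 93.03 min.
Node shift per orbit = (5581.8/86164) × 360° = 23.32°.
Equatorial spacing = 23.32 × 111.2 km/° = 2593 km.
At 74° latitude, spacing = 2593 × cos(74°) = 715 km.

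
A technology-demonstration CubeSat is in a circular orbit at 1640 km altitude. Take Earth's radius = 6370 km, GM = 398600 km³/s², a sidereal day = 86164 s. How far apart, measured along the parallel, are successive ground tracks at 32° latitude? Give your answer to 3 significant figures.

2810 km

Semi-major axis a = 6370 + 1640 = 8010 km. Period T = 2π√(a³/μ) = 2π√(8010³/398600) = 7134.4 s = 118.91 min.
Node shift per orbit = (7134.4/86164) × 360° = 29.81°.
Equatorial spacing = 29.81 × 111.2 km/° = 3314 km.
At 32° latitude, spacing = 3314 × cos(32°) = 2810 km.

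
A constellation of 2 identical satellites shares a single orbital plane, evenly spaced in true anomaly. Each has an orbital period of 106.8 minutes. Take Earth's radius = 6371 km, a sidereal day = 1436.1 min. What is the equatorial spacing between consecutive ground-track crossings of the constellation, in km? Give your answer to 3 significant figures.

T = 106.8 min = 6408.0 s.
Single-satellite node shift = (6408.0/86166) × 360° = 26.77°.
With 2 satellites evenly phased, successive equator crossings are 26.77/2 = 13.386° apart.
That is 13.386 × 111.2 = 1488 km at the equator.

1490 km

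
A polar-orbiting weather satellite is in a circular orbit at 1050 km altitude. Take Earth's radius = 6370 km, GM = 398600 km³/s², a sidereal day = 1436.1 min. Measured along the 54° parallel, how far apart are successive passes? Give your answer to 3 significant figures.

1740 km

Semi-major axis a = 6370 + 1050 = 7420 km. Period T = 2π√(a³/μ) = 2π√(7420³/398600) = 6360.9 s = 106.01 min.
Node shift per orbit = (6360.9/86166) × 360° = 26.58°.
Equatorial spacing = 26.58 × 111.2 km/° = 2955 km.
At 54° latitude, spacing = 2955 × cos(54°) = 1737 km.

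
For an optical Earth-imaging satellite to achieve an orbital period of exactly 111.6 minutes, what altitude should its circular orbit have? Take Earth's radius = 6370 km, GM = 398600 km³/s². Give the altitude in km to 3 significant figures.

1310 km

T = 111.6 min = 6696.0 s.
From T = 2π√(a³/μ): a = (μ T²/4π²)^(1/3) = (398600 × 6696.0² / 4π²)^(1/3) = 7678 km.
Altitude h = a − R = 7678 − 6370 = 1308 km.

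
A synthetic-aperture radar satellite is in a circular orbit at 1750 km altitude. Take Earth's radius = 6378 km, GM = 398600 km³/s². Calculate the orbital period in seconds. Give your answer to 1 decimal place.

Semi-major axis a = 6378 + 1750 = 8128 km. Period T = 2π√(a³/μ) = 2π√(8128³/398600) = 7292.7 s = 121.54 min.

7292.7 seconds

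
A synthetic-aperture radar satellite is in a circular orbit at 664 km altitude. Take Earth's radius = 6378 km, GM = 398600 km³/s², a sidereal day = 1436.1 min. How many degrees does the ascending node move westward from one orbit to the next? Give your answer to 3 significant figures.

24.6°

Semi-major axis a = 6378 + 664 = 7042 km. Period T = 2π√(a³/μ) = 2π√(7042³/398600) = 5881.1 s = 98.02 min.
During one orbit Earth rotates (5881.1 / 86166) × 360° = 24.57°.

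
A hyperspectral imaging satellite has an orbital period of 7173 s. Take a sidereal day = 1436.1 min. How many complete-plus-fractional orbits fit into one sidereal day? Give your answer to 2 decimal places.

Orbits per sidereal day = 86166 / 7173.0 = 12.013.

12.01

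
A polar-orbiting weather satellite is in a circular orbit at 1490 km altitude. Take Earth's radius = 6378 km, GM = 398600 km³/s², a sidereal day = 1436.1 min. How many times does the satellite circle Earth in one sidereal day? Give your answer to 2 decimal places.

Semi-major axis a = 6378 + 1490 = 7868 km. Period T = 2π√(a³/μ) = 2π√(7868³/398600) = 6945.6 s = 115.76 min.
Orbits per sidereal day = 86166 / 6945.6 = 12.406.

12.41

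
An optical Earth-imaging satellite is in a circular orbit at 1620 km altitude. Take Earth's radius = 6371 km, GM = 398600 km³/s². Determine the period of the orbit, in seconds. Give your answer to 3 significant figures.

7110 seconds

Semi-major axis a = 6371 + 1620 = 7991 km. Period T = 2π√(a³/μ) = 2π√(7991³/398600) = 7109.1 s = 118.48 min.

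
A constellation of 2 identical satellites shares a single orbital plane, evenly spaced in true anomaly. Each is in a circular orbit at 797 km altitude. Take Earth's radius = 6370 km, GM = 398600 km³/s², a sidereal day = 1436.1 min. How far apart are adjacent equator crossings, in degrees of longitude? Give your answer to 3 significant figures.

Semi-major axis a = 6370 + 797 = 7167 km. Period T = 2π√(a³/μ) = 2π√(7167³/398600) = 6038.3 s = 100.64 min.
Single-satellite node shift = (6038.3/86166) × 360° = 25.23°.
With 2 satellites evenly phased, successive equator crossings are 25.23/2 = 12.614° apart.

12.6°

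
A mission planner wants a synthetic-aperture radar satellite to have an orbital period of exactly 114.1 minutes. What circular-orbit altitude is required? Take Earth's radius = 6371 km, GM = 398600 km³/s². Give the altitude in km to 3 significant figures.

1420 km

T = 114.1 min = 6846.0 s.
From T = 2π√(a³/μ): a = (μ T²/4π²)^(1/3) = (398600 × 6846.0² / 4π²)^(1/3) = 7793 km.
Altitude h = a − R = 7793 − 6371 = 1422 km.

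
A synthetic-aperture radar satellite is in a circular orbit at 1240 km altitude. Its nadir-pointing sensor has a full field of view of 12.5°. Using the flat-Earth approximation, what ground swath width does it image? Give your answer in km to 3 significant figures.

Half-angle = 12.5°/2 = 6.25°.
Swath width ≈ 2h·tan(θ/2) = 2 × 1240 × tan(6.25°) = 271.6 km.

272 km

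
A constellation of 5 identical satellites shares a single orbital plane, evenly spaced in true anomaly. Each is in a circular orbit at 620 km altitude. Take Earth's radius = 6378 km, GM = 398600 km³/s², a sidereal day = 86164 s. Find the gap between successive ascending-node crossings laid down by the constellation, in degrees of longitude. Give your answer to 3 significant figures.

4.87°

Semi-major axis a = 6378 + 620 = 6998 km. Period T = 2π√(a³/μ) = 2π√(6998³/398600) = 5826.0 s = 97.10 min.
Single-satellite node shift = (5826.0/86164) × 360° = 24.34°.
With 5 satellites evenly phased, successive equator crossings are 24.34/5 = 4.868° apart.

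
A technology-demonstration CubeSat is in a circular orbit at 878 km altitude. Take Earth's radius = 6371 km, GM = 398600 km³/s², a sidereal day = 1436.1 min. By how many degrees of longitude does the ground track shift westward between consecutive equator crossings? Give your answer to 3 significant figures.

Semi-major axis a = 6371 + 878 = 7249 km. Period T = 2π√(a³/μ) = 2π√(7249³/398600) = 6142.3 s = 102.37 min.
During one orbit Earth rotates (6142.3 / 86166) × 360° = 25.66°.

25.7°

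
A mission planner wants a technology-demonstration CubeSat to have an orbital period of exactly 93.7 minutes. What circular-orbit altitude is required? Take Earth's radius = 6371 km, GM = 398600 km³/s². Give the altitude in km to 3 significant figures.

T = 93.7 min = 5622.0 s.
From T = 2π√(a³/μ): a = (μ T²/4π²)^(1/3) = (398600 × 5622.0² / 4π²)^(1/3) = 6834 km.
Altitude h = a − R = 6834 − 6371 = 463 km.

463 km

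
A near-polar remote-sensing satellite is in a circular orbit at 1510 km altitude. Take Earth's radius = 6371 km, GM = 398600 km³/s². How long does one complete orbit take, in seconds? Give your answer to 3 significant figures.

6960 seconds

Semi-major axis a = 6371 + 1510 = 7881 km. Period T = 2π√(a³/μ) = 2π√(7881³/398600) = 6962.8 s = 116.05 min.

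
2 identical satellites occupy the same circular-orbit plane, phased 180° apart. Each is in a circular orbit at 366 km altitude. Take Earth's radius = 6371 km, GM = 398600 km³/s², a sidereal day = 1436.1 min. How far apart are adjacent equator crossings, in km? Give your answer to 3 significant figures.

1280 km

Semi-major axis a = 6371 + 366 = 6737 km. Period T = 2π√(a³/μ) = 2π√(6737³/398600) = 5503.1 s = 91.72 min.
Single-satellite node shift = (5503.1/86166) × 360° = 22.99°.
With 2 satellites evenly phased, successive equator crossings are 22.99/2 = 11.496° apart.
That is 11.496 × 111.2 = 1278 km at the equator.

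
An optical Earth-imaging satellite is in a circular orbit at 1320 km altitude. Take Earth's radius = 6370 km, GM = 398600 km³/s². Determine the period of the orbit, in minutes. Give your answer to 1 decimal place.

Semi-major axis a = 6370 + 1320 = 7690 km. Period T = 2π√(a³/μ) = 2π√(7690³/398600) = 6711.2 s = 111.85 min.

111.9 min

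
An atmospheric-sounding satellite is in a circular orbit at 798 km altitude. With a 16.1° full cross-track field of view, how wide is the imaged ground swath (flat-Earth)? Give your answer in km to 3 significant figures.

226 km

Half-angle = 16.1°/2 = 8.05°.
Swath width ≈ 2h·tan(θ/2) = 2 × 798 × tan(8.05°) = 225.7 km.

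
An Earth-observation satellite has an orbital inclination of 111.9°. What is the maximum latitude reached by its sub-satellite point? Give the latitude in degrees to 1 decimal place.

68.1°

Retrograde orbit: the ground track reaches ±(180° − i) = ±(180 − 111.9) = ±68.1°.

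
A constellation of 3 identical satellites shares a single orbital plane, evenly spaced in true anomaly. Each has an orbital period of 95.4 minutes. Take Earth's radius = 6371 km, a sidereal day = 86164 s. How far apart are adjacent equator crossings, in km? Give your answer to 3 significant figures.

886 km

T = 95.4 min = 5724.0 s.
Single-satellite node shift = (5724.0/86164) × 360° = 23.92°.
With 3 satellites evenly phased, successive equator crossings are 23.92/3 = 7.972° apart.
That is 7.972 × 111.2 = 886 km at the equator.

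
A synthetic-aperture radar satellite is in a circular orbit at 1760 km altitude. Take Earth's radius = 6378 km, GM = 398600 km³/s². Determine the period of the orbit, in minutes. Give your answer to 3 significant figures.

122 min

Semi-major axis a = 6378 + 1760 = 8138 km. Period T = 2π√(a³/μ) = 2π√(8138³/398600) = 7306.1 s = 121.77 min.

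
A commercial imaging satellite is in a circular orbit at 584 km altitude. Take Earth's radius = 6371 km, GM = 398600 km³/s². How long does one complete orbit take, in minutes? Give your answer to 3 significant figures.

96.2 min

Semi-major axis a = 6371 + 584 = 6955 km. Period T = 2π√(a³/μ) = 2π√(6955³/398600) = 5772.4 s = 96.21 min.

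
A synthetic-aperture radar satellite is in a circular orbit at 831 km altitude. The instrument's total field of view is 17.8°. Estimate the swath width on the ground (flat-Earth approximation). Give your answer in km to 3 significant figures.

260 km

Half-angle = 17.8°/2 = 8.9°.
Swath width ≈ 2h·tan(θ/2) = 2 × 831 × tan(8.9°) = 260.3 km.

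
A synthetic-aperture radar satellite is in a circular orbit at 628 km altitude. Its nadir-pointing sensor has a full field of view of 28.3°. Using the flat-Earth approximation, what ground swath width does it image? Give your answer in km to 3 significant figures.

317 km

Half-angle = 28.3°/2 = 14.15°.
Swath width ≈ 2h·tan(θ/2) = 2 × 628 × tan(14.15°) = 316.7 km.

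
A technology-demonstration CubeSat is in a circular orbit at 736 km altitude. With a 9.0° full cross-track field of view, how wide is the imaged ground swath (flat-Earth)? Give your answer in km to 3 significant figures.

116 km

Half-angle = 9.0°/2 = 4.5°.
Swath width ≈ 2h·tan(θ/2) = 2 × 736 × tan(4.5°) = 115.8 km.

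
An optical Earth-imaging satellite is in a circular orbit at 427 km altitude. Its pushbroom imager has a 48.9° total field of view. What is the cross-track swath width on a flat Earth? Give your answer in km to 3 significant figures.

388 km

Half-angle = 48.9°/2 = 24.45°.
Swath width ≈ 2h·tan(θ/2) = 2 × 427 × tan(24.45°) = 388.3 km.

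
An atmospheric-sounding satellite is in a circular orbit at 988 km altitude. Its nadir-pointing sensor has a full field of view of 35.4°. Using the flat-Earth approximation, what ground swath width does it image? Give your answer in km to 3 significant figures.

Half-angle = 35.4°/2 = 17.7°.
Swath width ≈ 2h·tan(θ/2) = 2 × 988 × tan(17.7°) = 630.6 km.

631 km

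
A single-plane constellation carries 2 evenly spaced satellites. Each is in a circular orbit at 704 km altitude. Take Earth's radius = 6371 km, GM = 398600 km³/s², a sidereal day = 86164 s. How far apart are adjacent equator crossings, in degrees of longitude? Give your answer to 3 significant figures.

Semi-major axis a = 6371 + 704 = 7075 km. Period T = 2π√(a³/μ) = 2π√(7075³/398600) = 5922.4 s = 98.71 min.
Single-satellite node shift = (5922.4/86164) × 360° = 24.74°.
With 2 satellites evenly phased, successive equator crossings are 24.74/2 = 12.372° apart.

12.4°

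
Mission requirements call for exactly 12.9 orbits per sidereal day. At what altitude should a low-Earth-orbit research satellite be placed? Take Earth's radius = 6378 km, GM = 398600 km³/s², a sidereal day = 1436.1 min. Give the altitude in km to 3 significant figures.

1290 km

Required period T = 86166 / 12.9 = 6679.5 s.
From T = 2π√(a³/μ): a = (μ T²/4π²)^(1/3) = (398600 × 6679.5² / 4π²)^(1/3) = 7666 km.
Altitude h = a − R = 7666 − 6378 = 1288 km.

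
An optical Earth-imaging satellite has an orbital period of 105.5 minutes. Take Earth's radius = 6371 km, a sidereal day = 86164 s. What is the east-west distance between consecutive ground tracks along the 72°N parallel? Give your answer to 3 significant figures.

909 km

T = 105.5 min = 6330.0 s.
Node shift per orbit = (6330.0/86164) × 360° = 26.45°.
Equatorial spacing = 26.45 × 111.2 km/° = 2941 km.
At 72° latitude, spacing = 2941 × cos(72°) = 909 km.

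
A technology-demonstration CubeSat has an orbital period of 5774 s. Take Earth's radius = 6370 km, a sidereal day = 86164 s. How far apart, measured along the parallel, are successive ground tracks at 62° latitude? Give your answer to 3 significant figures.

1260 km

Node shift per orbit = (5774.0/86164) × 360° = 24.12°.
Equatorial spacing = 24.12 × 111.2 km/° = 2682 km.
At 62° latitude, spacing = 2682 × cos(62°) = 1259 km.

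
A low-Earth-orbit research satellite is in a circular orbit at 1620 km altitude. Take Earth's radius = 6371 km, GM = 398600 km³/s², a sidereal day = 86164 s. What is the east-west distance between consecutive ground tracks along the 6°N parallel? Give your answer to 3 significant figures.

3280 km

Semi-major axis a = 6371 + 1620 = 7991 km. Period T = 2π√(a³/μ) = 2π√(7991³/398600) = 7109.1 s = 118.48 min.
Node shift per orbit = (7109.1/86164) × 360° = 29.70°.
Equatorial spacing = 29.70 × 111.2 km/° = 3303 km.
At 6° latitude, spacing = 3303 × cos(6°) = 3285 km.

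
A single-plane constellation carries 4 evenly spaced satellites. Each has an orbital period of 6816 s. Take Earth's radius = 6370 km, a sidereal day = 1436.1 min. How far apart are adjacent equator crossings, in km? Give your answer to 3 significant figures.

Single-satellite node shift = (6816.0/86166) × 360° = 28.48°.
With 4 satellites evenly phased, successive equator crossings are 28.48/4 = 7.119° apart.
That is 7.119 × 111.2 = 792 km at the equator.

792 km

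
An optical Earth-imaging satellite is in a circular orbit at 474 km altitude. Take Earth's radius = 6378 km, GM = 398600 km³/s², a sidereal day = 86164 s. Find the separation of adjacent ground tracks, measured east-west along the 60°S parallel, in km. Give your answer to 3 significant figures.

1310 km

Semi-major axis a = 6378 + 474 = 6852 km. Period T = 2π√(a³/μ) = 2π√(6852³/398600) = 5644.7 s = 94.08 min.
Node shift per orbit = (5644.7/86164) × 360° = 23.58°.
Equatorial spacing = 23.58 × 111.3 km/° = 2625 km.
At 60° latitude, spacing = 2625 × cos(60°) = 1313 km.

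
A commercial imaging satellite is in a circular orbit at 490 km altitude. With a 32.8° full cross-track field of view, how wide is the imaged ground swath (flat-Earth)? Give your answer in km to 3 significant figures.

Half-angle = 32.8°/2 = 16.4°.
Swath width ≈ 2h·tan(θ/2) = 2 × 490 × tan(16.4°) = 288.4 km.

288 km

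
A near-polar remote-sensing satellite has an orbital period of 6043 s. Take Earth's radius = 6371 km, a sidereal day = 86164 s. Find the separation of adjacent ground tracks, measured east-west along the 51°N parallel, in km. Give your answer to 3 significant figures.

Node shift per orbit = (6043.0/86164) × 360° = 25.25°.
Equatorial spacing = 25.25 × 111.2 km/° = 2807 km.
At 51° latitude, spacing = 2807 × cos(51°) = 1767 km.

1770 km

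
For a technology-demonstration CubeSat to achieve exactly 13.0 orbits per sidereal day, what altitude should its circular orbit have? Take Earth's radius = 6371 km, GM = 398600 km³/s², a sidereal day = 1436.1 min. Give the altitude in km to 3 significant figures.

1260 km

Required period T = 86166 / 13.0 = 6628.2 s.
From T = 2π√(a³/μ): a = (μ T²/4π²)^(1/3) = (398600 × 6628.2² / 4π²)^(1/3) = 7626 km.
Altitude h = a − R = 7626 − 6371 = 1255 km.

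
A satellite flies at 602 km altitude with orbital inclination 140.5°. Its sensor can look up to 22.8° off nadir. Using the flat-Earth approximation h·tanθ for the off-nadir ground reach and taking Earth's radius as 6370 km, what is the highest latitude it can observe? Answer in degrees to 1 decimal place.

Retrograde orbit: the ground track reaches ±(180° − i) = ±(180 − 140.5) = ±39.5°.
Sensor half-swath on the ground ≈ 602·tan(22.8°) = 253 km = 2.28° of latitude.
Maximum observable latitude ≈ 39.5 + 2.28 = 41.8°.

41.8°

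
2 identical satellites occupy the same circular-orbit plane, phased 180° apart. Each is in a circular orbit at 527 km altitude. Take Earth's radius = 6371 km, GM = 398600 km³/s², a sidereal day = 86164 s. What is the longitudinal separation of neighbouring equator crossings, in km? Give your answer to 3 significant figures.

1320 km

Semi-major axis a = 6371 + 527 = 6898 km. Period T = 2π√(a³/μ) = 2π√(6898³/398600) = 5701.6 s = 95.03 min.
Single-satellite node shift = (5701.6/86164) × 360° = 23.82°.
With 2 satellites evenly phased, successive equator crossings are 23.82/2 = 11.911° apart.
That is 11.911 × 111.2 = 1324 km at the equator.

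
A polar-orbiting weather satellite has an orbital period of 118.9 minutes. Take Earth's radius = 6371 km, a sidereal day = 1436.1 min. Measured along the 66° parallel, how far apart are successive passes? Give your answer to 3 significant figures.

1350 km

T = 118.9 min = 7134.0 s.
Node shift per orbit = (7134.0/86166) × 360° = 29.81°.
Equatorial spacing = 29.81 × 111.2 km/° = 3314 km.
At 66° latitude, spacing = 3314 × cos(66°) = 1348 km.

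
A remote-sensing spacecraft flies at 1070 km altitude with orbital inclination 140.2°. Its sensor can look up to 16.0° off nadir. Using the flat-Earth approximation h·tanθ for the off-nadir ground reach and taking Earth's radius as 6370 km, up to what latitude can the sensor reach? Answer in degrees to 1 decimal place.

Retrograde orbit: the ground track reaches ±(180° − i) = ±(180 − 140.2) = ±39.8°.
Sensor half-swath on the ground ≈ 1070·tan(16.0°) = 307 km = 2.76° of latitude.
Maximum observable latitude ≈ 39.8 + 2.76 = 42.6°.

42.6°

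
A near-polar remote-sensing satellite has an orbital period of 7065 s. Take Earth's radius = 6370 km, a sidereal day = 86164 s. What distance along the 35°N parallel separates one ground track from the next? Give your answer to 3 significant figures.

Node shift per orbit = (7065.0/86164) × 360° = 29.52°.
Equatorial spacing = 29.52 × 111.2 km/° = 3282 km.
At 35° latitude, spacing = 3282 × cos(35°) = 2688 km.

2690 km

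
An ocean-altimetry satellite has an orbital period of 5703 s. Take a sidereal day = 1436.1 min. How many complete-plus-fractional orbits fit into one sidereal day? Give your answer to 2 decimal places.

15.11

Orbits per sidereal day = 86166 / 5703.0 = 15.109.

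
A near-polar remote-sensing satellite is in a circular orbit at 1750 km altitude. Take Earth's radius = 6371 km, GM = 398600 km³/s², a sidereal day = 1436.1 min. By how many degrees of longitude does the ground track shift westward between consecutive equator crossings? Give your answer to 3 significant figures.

Semi-major axis a = 6371 + 1750 = 8121 km. Period T = 2π√(a³/μ) = 2π√(8121³/398600) = 7283.3 s = 121.39 min.
During one orbit Earth rotates (7283.3 / 86166) × 360° = 30.43°.

30.4°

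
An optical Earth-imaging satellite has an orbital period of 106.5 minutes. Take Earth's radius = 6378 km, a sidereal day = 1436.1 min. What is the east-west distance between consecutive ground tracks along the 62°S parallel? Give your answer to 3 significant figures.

1400 km

T = 106.5 min = 6390.0 s.
Node shift per orbit = (6390.0/86166) × 360° = 26.70°.
Equatorial spacing = 26.70 × 111.3 km/° = 2972 km.
At 62° latitude, spacing = 2972 × cos(62°) = 1395 km.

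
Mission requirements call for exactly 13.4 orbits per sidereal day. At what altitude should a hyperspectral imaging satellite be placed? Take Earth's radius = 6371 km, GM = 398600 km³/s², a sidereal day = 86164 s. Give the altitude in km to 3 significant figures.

Required period T = 86164 / 13.4 = 6430.1 s.
From T = 2π√(a³/μ): a = (μ T²/4π²)^(1/3) = (398600 × 6430.1² / 4π²)^(1/3) = 7474 km.
Altitude h = a − R = 7474 − 6371 = 1103 km.

1100 km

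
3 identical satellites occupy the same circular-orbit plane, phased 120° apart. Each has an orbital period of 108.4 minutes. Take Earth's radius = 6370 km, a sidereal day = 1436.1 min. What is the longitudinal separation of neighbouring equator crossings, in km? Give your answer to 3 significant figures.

1010 km

T = 108.4 min = 6504.0 s.
Single-satellite node shift = (6504.0/86166) × 360° = 27.17°.
With 3 satellites evenly phased, successive equator crossings are 27.17/3 = 9.058° apart.
That is 9.058 × 111.2 = 1007 km at the equator.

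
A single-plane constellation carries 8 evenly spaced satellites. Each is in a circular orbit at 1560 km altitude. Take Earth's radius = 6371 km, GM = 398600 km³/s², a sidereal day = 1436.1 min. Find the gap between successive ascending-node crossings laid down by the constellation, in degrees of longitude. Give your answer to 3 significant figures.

3.67°

Semi-major axis a = 6371 + 1560 = 7931 km. Period T = 2π√(a³/μ) = 2π√(7931³/398600) = 7029.2 s = 117.15 min.
Single-satellite node shift = (7029.2/86166) × 360° = 29.37°.
With 8 satellites evenly phased, successive equator crossings are 29.37/8 = 3.671° apart.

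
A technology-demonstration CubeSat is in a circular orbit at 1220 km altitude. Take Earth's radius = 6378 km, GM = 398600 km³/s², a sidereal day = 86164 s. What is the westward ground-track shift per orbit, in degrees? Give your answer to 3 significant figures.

Semi-major axis a = 6378 + 1220 = 7598 km. Period T = 2π√(a³/μ) = 2π√(7598³/398600) = 6591.1 s = 109.85 min.
During one orbit Earth rotates (6591.1 / 86164) × 360° = 27.54°.

27.5°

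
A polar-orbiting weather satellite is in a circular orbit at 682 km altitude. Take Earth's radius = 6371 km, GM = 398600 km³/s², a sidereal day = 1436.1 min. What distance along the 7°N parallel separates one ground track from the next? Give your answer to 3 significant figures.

Semi-major axis a = 6371 + 682 = 7053 km. Period T = 2π√(a³/μ) = 2π√(7053³/398600) = 5894.8 s = 98.25 min.
Node shift per orbit = (5894.8/86166) × 360° = 24.63°.
Equatorial spacing = 24.63 × 111.2 km/° = 2739 km.
At 7° latitude, spacing = 2739 × cos(7°) = 2718 km.

2720 km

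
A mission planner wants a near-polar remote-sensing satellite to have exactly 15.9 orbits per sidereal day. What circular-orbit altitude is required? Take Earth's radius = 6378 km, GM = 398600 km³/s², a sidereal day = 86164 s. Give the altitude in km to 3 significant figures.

290 km

Required period T = 86164 / 15.9 = 5419.1 s.
From T = 2π√(a³/μ): a = (μ T²/4π²)^(1/3) = (398600 × 5419.1² / 4π²)^(1/3) = 6668 km.
Altitude h = a − R = 6668 − 6378 = 290 km.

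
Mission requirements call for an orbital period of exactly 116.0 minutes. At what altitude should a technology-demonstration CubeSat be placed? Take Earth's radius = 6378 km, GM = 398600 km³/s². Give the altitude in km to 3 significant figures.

1500 km

T = 116.0 min = 6960.0 s.
From T = 2π√(a³/μ): a = (μ T²/4π²)^(1/3) = (398600 × 6960.0² / 4π²)^(1/3) = 7879 km.
Altitude h = a − R = 7879 − 6378 = 1501 km.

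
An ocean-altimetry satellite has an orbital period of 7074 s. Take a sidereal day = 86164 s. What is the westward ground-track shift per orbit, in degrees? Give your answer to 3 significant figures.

During one orbit Earth rotates (7074.0 / 86164) × 360° = 29.56°.

29.6°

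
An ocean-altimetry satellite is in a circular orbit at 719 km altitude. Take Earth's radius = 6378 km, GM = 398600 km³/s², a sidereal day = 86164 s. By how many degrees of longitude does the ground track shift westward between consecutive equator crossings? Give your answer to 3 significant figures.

24.9°

Semi-major axis a = 6378 + 719 = 7097 km. Period T = 2π√(a³/μ) = 2π√(7097³/398600) = 5950.1 s = 99.17 min.
During one orbit Earth rotates (5950.1 / 86164) × 360° = 24.86°.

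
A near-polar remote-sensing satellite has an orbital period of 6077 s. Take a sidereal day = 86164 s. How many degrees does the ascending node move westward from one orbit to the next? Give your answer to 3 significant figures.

During one orbit Earth rotates (6077.0 / 86164) × 360° = 25.39°.

25.4°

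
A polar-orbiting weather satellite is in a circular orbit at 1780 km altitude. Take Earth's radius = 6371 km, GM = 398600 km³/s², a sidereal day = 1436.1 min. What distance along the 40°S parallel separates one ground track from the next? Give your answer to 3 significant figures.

2610 km

Semi-major axis a = 6371 + 1780 = 8151 km. Period T = 2π√(a³/μ) = 2π√(8151³/398600) = 7323.6 s = 122.06 min.
Node shift per orbit = (7323.6/86166) × 360° = 30.60°.
Equatorial spacing = 30.60 × 111.2 km/° = 3402 km.
At 40° latitude, spacing = 3402 × cos(40°) = 2606 km.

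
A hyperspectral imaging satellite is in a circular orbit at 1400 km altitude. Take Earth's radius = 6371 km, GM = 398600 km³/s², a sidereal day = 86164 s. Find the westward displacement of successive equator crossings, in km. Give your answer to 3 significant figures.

3170 km

Semi-major axis a = 6371 + 1400 = 7771 km. Period T = 2π√(a³/μ) = 2π√(7771³/398600) = 6817.5 s = 113.63 min.
During one orbit Earth rotates (6817.5 / 86164) × 360° = 28.48°.
At the equator that is 28.48° × (2π·6371/360) km/° = 28.48 × 111.2 = 3167 km.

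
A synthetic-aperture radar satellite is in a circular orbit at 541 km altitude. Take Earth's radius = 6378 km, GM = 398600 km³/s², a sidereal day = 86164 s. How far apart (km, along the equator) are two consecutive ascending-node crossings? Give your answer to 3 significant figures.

2660 km

Semi-major axis a = 6378 + 541 = 6919 km. Period T = 2π√(a³/μ) = 2π√(6919³/398600) = 5727.6 s = 95.46 min.
During one orbit Earth rotates (5727.6 / 86164) × 360° = 23.93°.
At the equator that is 23.93° × (2π·6378/360) km/° = 23.93 × 111.3 = 2664 km.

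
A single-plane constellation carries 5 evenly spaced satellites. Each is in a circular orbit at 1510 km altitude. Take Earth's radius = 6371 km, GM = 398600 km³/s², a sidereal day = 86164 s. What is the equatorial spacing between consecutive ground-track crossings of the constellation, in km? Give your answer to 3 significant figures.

647 km

Semi-major axis a = 6371 + 1510 = 7881 km. Period T = 2π√(a³/μ) = 2π√(7881³/398600) = 6962.8 s = 116.05 min.
Single-satellite node shift = (6962.8/86164) × 360° = 29.09°.
With 5 satellites evenly phased, successive equator crossings are 29.09/5 = 5.818° apart.
That is 5.818 × 111.2 = 647 km at the equator.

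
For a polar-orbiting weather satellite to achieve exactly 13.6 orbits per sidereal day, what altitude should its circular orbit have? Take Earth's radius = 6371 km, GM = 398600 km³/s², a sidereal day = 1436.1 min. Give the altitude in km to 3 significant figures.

1030 km

Required period T = 86166 / 13.6 = 6335.7 s.
From T = 2π√(a³/μ): a = (μ T²/4π²)^(1/3) = (398600 × 6335.7² / 4π²)^(1/3) = 7400 km.
Altitude h = a − R = 7400 − 6371 = 1029 km.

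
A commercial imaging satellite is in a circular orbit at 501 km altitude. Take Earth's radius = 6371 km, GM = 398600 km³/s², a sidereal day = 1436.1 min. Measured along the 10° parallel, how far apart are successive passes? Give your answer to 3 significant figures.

Semi-major axis a = 6371 + 501 = 6872 km. Period T = 2π√(a³/μ) = 2π√(6872³/398600) = 5669.4 s = 94.49 min.
Node shift per orbit = (5669.4/86166) × 360° = 23.69°.
Equatorial spacing = 23.69 × 111.2 km/° = 2634 km.
At 10° latitude, spacing = 2634 × cos(10°) = 2594 km.

2590 km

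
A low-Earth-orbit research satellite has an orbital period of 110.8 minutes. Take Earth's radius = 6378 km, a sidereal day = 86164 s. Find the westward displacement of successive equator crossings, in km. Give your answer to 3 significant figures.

T = 110.8 min = 6648.0 s.
During one orbit Earth rotates (6648.0 / 86164) × 360° = 27.78°.
At the equator that is 27.78° × (2π·6378/360) km/° = 27.78 × 111.3 = 3092 km.

3090 km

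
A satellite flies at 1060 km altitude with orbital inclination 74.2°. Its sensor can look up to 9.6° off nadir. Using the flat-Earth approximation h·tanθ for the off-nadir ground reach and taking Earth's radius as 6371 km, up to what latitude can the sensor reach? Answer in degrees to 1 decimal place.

75.8°

For a prograde orbit the ground track reaches latitude ±i = ±74.2°.
Sensor half-swath on the ground ≈ 1060·tan(9.6°) = 179 km = 1.61° of latitude.
Maximum observable latitude ≈ 74.2 + 1.61 = 75.8°.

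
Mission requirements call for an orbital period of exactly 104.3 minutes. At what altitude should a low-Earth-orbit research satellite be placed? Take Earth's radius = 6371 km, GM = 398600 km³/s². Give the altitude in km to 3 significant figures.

T = 104.3 min = 6258.0 s.
From T = 2π√(a³/μ): a = (μ T²/4π²)^(1/3) = (398600 × 6258.0² / 4π²)^(1/3) = 7340 km.
Altitude h = a − R = 7340 − 6371 = 969 km.

969 km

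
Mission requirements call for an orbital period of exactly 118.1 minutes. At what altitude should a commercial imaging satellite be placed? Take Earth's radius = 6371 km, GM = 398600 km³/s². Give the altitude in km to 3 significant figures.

T = 118.1 min = 7086.0 s.
From T = 2π√(a³/μ): a = (μ T²/4π²)^(1/3) = (398600 × 7086.0² / 4π²)^(1/3) = 7974 km.
Altitude h = a − R = 7974 − 6371 = 1603 km.

1600 km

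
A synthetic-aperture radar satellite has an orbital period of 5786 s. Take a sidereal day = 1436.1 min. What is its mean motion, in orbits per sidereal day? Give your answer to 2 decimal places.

14.89

Orbits per sidereal day = 86166 / 5786.0 = 14.892.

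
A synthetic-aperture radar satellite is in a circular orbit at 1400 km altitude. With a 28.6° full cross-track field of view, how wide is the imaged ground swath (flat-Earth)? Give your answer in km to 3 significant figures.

714 km

Half-angle = 28.6°/2 = 14.3°.
Swath width ≈ 2h·tan(θ/2) = 2 × 1400 × tan(14.3°) = 713.7 km.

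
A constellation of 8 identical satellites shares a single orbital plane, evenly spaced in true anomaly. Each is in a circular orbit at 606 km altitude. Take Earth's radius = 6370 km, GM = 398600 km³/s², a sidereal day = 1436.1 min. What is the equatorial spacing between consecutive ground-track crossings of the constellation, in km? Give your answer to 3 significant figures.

Semi-major axis a = 6370 + 606 = 6976 km. Period T = 2π√(a³/μ) = 2π√(6976³/398600) = 5798.6 s = 96.64 min.
Single-satellite node shift = (5798.6/86166) × 360° = 24.23°.
With 8 satellites evenly phased, successive equator crossings are 24.23/8 = 3.028° apart.
That is 3.028 × 111.2 = 337 km at the equator.

337 km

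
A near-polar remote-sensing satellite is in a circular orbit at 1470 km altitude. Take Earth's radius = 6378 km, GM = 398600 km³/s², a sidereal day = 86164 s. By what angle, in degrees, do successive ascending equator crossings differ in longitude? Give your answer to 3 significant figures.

28.9°

Semi-major axis a = 6378 + 1470 = 7848 km. Period T = 2π√(a³/μ) = 2π√(7848³/398600) = 6919.1 s = 115.32 min.
During one orbit Earth rotates (6919.1 / 86164) × 360° = 28.91°.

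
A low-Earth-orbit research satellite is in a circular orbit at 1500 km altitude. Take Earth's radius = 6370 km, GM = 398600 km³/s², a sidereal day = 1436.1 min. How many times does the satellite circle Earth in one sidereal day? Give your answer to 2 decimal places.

12.40

Semi-major axis a = 6370 + 1500 = 7870 km. Period T = 2π√(a³/μ) = 2π√(7870³/398600) = 6948.2 s = 115.80 min.
Orbits per sidereal day = 86166 / 6948.2 = 12.401.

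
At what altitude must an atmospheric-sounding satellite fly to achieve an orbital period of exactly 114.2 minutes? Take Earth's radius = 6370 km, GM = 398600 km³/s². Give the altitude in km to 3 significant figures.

T = 114.2 min = 6852.0 s.
From T = 2π√(a³/μ): a = (μ T²/4π²)^(1/3) = (398600 × 6852.0² / 4π²)^(1/3) = 7797 km.
Altitude h = a − R = 7797 − 6370 = 1427 km.

1430 km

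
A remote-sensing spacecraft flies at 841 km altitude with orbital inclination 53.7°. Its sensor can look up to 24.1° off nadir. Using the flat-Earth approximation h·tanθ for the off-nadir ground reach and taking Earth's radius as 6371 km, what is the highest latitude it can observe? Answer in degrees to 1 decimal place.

For a prograde orbit the ground track reaches latitude ±i = ±53.7°.
Sensor half-swath on the ground ≈ 841·tan(24.1°) = 376 km = 3.38° of latitude.
Maximum observable latitude ≈ 53.7 + 3.38 = 57.1°.

57.1°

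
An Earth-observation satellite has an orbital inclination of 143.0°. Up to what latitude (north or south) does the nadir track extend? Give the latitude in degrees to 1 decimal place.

37.0°

Retrograde orbit: the ground track reaches ±(180° − i) = ±(180 − 143.0) = ±37.0°.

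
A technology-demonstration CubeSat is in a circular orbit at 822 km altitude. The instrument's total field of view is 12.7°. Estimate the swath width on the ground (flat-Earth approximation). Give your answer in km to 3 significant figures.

Half-angle = 12.7°/2 = 6.35°.
Swath width ≈ 2h·tan(θ/2) = 2 × 822 × tan(6.35°) = 183.0 km.

183 km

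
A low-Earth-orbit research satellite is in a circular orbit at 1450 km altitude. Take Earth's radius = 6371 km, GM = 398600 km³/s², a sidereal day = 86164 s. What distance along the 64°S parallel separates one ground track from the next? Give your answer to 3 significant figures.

1400 km

Semi-major axis a = 6371 + 1450 = 7821 km. Period T = 2π√(a³/μ) = 2π√(7821³/398600) = 6883.4 s = 114.72 min.
Node shift per orbit = (6883.4/86164) × 360° = 28.76°.
Equatorial spacing = 28.76 × 111.2 km/° = 3198 km.
At 64° latitude, spacing = 3198 × cos(64°) = 1402 km.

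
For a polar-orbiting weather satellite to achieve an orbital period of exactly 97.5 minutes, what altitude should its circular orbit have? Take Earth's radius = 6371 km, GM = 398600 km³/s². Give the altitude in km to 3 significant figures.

646 km

T = 97.5 min = 5850.0 s.
From T = 2π√(a³/μ): a = (μ T²/4π²)^(1/3) = (398600 × 5850.0² / 4π²)^(1/3) = 7017 km.
Altitude h = a − R = 7017 − 6371 = 646 km.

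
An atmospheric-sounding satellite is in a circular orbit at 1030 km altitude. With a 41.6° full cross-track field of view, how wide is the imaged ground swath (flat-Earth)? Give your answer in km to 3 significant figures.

Half-angle = 41.6°/2 = 20.8°.
Swath width ≈ 2h·tan(θ/2) = 2 × 1030 × tan(20.8°) = 782.5 km.

783 km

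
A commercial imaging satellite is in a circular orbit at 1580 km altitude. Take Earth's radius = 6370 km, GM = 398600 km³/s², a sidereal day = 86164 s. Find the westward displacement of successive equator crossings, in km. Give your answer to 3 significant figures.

Semi-major axis a = 6370 + 1580 = 7950 km. Period T = 2π√(a³/μ) = 2π√(7950³/398600) = 7054.4 s = 117.57 min.
During one orbit Earth rotates (7054.4 / 86164) × 360° = 29.47°.
At the equator that is 29.47° × (2π·6370/360) km/° = 29.47 × 111.2 = 3277 km.

3280 km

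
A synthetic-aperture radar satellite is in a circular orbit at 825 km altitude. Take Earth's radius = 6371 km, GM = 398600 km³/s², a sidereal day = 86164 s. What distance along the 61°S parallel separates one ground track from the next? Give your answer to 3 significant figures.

Semi-major axis a = 6371 + 825 = 7196 km. Period T = 2π√(a³/μ) = 2π√(7196³/398600) = 6075.0 s = 101.25 min.
Node shift per orbit = (6075.0/86164) × 360° = 25.38°.
Equatorial spacing = 25.38 × 111.2 km/° = 2822 km.
At 61° latitude, spacing = 2822 × cos(61°) = 1368 km.

1370 km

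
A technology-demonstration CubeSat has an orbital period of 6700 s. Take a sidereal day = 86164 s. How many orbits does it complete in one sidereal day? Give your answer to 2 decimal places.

12.86

Orbits per sidereal day = 86164 / 6700.0 = 12.860.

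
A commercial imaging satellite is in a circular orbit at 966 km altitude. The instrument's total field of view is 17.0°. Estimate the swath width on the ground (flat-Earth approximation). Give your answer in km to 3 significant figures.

289 km

Half-angle = 17.0°/2 = 8.5°.
Swath width ≈ 2h·tan(θ/2) = 2 × 966 × tan(8.5°) = 288.7 km.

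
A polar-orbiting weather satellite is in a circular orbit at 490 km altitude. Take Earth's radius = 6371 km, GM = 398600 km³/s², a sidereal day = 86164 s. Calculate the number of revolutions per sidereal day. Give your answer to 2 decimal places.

15.23

Semi-major axis a = 6371 + 490 = 6861 km. Period T = 2π√(a³/μ) = 2π√(6861³/398600) = 5655.8 s = 94.26 min.
Orbits per sidereal day = 86164 / 5655.8 = 15.235.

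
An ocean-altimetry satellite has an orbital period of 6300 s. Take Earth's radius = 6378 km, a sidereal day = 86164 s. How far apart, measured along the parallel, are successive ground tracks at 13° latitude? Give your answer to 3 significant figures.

Node shift per orbit = (6300.0/86164) × 360° = 26.32°.
Equatorial spacing = 26.32 × 111.3 km/° = 2930 km.
At 13° latitude, spacing = 2930 × cos(13°) = 2855 km.

2850 km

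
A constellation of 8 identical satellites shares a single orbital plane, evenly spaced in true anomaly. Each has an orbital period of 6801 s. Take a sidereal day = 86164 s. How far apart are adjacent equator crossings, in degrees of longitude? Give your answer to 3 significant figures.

Single-satellite node shift = (6801.0/86164) × 360° = 28.42°.
With 8 satellites evenly phased, successive equator crossings are 28.42/8 = 3.552° apart.

3.55°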